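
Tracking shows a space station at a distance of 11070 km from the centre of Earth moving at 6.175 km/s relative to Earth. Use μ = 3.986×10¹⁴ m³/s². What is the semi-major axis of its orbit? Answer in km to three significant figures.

a ≈ 11800 km

r = 1.107×10⁷ m.
Specific orbital energy ε = v²/2 − μ/r = (6175)²/2 − 3.986×10¹⁴/1.107×10⁷ = -1.694×10⁷ J/kg.
Since ε = −μ/(2a), a = −μ/(2ε) = 1.176×10⁷ m = 11764 km.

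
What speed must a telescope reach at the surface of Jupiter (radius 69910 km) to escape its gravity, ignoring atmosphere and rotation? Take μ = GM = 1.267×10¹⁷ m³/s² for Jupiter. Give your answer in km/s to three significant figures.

r = R = 6.991×10⁷ m.
Escape speed v_esc = √(2μ/r) = √(2 × 1.267×10¹⁷ / 6.991×10⁷) = √(3.625×10⁹) = 60210 m/s.
= 60.21 km/s.

v_esc ≈ 60.2 km/s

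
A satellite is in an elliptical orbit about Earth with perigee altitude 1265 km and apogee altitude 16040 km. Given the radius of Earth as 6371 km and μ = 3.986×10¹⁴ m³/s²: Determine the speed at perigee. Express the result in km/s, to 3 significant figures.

v ≈ 8.82 km/s

r_p = 6371 + 1265 = 7636.0 km = 7.6360×10⁶ m.
r_a = 6371 + 16040 = 22411 km = 2.2411×10⁷ m.
Semi-major axis a = (r_p + r_a)/2 = 15024 km = 1.502×10⁷ m.
Vis-viva: v² = μ(2/r − 1/a) = 3.986×10¹⁴ × (2.619×10⁻⁷ − 6.656×10⁻⁸) = 7.787×10⁷ m²/s².
v = 8824 m/s = 8.824 km/s.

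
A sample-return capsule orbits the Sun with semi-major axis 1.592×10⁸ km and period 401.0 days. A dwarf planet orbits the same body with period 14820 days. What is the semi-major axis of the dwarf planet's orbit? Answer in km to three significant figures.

a₂ ≈ 1.77×10⁹ km

Kepler's third law: a³ ∝ T², so a₂ = a₁ (T₂/T₁)^(2/3).
T₂/T₁ = 36.96, (T₂/T₁)^(2/3) = 11.10.
a₂ = 1.592×10⁸ × 11.10 = 1.766×10⁹ km.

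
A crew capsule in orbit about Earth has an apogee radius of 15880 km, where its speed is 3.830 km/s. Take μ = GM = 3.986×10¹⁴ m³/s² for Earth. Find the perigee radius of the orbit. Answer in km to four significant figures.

perigee radius ≈ 6556 km

r_a = 1.588×10⁷ m.
Specific energy ε = v²/2 − μ/r = -1.777×10⁷ J/kg, so a = −μ/(2ε) = 1.122×10⁷ m.
The apsides satisfy r_p + r_a = 2a, so the perigee radius is 2a − r_a = 6.556×10⁶ m = 6555.7 km.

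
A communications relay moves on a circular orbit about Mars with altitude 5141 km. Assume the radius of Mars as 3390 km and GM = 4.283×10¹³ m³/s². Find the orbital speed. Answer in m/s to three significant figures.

r = 3390 + 5141 = 8531.0 km = 8.5310×10⁶ m.
For a circular orbit v = √(μ/r) = √(4.283×10¹³ / 8.531×10⁶) = √(5.021×10⁶) = 2241 m/s.

v ≈ 2240 m/s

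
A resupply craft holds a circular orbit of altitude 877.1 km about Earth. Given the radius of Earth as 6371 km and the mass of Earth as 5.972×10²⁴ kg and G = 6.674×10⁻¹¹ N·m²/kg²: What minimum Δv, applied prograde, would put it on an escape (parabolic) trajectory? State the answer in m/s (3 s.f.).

Δv ≈ 3070 m/s

μ = GM = 6.674×10⁻¹¹ × 5.972×10²⁴ = 3.986×10¹⁴ m³/s².
r = 6371 + 877.1 = 7248.1 km = 7.2481×10⁶ m.
Circular speed v_c = √(μ/r) = 7416 m/s.
Escape speed v_esc = √(2μ/r) = √2 × v_c = 10490 m/s.
Δv = v_esc − v_c = 3072 m/s.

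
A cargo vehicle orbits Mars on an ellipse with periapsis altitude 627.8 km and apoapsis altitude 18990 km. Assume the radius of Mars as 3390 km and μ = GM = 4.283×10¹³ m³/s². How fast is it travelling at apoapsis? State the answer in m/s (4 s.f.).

v ≈ 763.3 m/s

r_p = 3390 + 627.8 = 4017.8 km = 4.0178×10⁶ m.
r_a = 3390 + 18990 = 22380 km = 2.2380×10⁷ m.
Semi-major axis a = (r_p + r_a)/2 = 13199 km = 1.320×10⁷ m.
Vis-viva: v² = μ(2/r − 1/a) = 4.283×10¹³ × (8.937×10⁻⁸ − 7.576×10⁻⁸) = 5.826×10⁵ m²/s².
v = 763.3 m/s.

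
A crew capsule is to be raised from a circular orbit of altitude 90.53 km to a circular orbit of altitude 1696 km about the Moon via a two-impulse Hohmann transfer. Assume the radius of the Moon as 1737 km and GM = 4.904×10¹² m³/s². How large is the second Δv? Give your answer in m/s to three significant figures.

Δv ≈ 199 m/s

r₁ = 1737 + 90.53 = 1827.5 km = 1.8275×10⁶ m.
r₂ = 1737 + 1696 = 3433.0 km = 3.4330×10⁶ m.
Transfer ellipse a_t = (r₁ + r₂)/2 = 2.630×10⁶ m.
At r₁: circular v_c1 = √(μ/r₁) = 1638 m/s; transfer-perilune v_p = √[μ(2/r₁ − 1/a_t)] = 1871 m/s.
At r₂: circular v_c2 = √(μ/r₂) = 1195 m/s; transfer-apolune v_a = √[μ(2/r₂ − 1/a_t)] = 996.3 m/s.
Δv₂ = v_c2 − v_a = 198.9 m/s.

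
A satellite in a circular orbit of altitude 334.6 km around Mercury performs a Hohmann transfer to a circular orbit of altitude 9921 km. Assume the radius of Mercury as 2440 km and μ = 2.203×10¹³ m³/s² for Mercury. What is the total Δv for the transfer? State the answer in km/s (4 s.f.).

Δv_total ≈ 1.310 km/s

r₁ = 2440 + 334.6 = 2774.6 km = 2.7746×10⁶ m.
r₂ = 2440 + 9921 = 12361 km = 1.2361×10⁷ m.
Transfer ellipse a_t = (r₁ + r₂)/2 = 7.568×10⁶ m.
At r₁: circular v_c1 = √(μ/r₁) = 2818 m/s; transfer-periherm v_p = √[μ(2/r₁ − 1/a_t)] = 3601 m/s.
Δv₁ = v_p − v_c1 = 783.4 m/s.
At r₂: circular v_c2 = √(μ/r₂) = 1335 m/s; transfer-apoherm v_a = √[μ(2/r₂ − 1/a_t)] = 808.3 m/s.
Δv₂ = v_c2 − v_a = 526.7 m/s.
Total Δv = Δv₁ + Δv₂ = 1310 m/s = 1.310 km/s.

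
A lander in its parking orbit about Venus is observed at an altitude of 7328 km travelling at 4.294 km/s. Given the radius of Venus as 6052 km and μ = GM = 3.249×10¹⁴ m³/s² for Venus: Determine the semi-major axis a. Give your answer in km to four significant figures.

r = 6052 + 7328 = 13380 km = 1.338×10⁷ m.
Vis-viva rearranged: 1/a = 2/r − v²/μ = 1.495×10⁻⁷ − 5.675×10⁻⁸ = 9.273×10⁻⁸ m⁻¹.
a = 1.078×10⁷ m = 10784 km.

a ≈ 10780 km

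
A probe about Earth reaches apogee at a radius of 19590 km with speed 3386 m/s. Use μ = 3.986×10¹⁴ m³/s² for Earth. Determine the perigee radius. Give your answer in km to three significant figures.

perigee radius ≈ 7680 km

r_a = 1.959×10⁷ m.
Specific energy ε = v²/2 − μ/r = -1.461×10⁷ J/kg, so a = −μ/(2ε) = 1.364×10⁷ m.
The apsides satisfy r_p + r_a = 2a, so the perigee radius is 2a − r_a = 7.684×10⁶ m = 7684.1 km.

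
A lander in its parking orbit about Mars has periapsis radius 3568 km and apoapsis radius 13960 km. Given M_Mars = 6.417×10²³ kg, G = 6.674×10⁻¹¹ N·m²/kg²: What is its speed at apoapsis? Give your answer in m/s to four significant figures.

μ = GM = 6.674×10⁻¹¹ × 6.417×10²³ = 4.283×10¹³ m³/s².
Semi-major axis a = (r_p + r_a)/2 = 8764.0 km = 8.764×10⁶ m.
Vis-viva: v² = μ(2/r − 1/a) = 4.283×10¹³ × (1.433×10⁻⁷ − 1.141×10⁻⁷) = 1.249×10⁶ m²/s².
v = 1118 m/s.

v ≈ 1118 m/s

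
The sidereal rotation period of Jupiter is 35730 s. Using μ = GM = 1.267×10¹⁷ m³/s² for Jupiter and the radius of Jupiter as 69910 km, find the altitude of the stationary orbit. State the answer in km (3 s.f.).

A synchronous orbit has period T, so by Kepler's third law a = (μT²/4π²)^(1/3).
μT²/4π² = 1.267×10¹⁷ × (3.573×10⁴)² / 39.48 = 4.097×10²⁴ m³.
a = 1.600×10⁸ m = 1.6002×10⁵ km.
Altitude h = a − R = 1.6002×10⁵ − 69910 = 90105 km.

h_sync ≈ 90100 km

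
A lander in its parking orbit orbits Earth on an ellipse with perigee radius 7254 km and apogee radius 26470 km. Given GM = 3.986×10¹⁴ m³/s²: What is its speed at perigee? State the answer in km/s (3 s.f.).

Semi-major axis a = (r_p + r_a)/2 = 16862 km = 1.686×10⁷ m.
Vis-viva: v² = μ(2/r − 1/a) = 3.986×10¹⁴ × (2.757×10⁻⁷ − 5.930×10⁻⁸) = 8.626×10⁷ m²/s².
v = 9288 m/s = 9.288 km/s.

v ≈ 9.29 km/s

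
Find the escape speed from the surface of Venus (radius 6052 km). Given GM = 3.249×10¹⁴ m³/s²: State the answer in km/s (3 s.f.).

v_esc ≈ 10.4 km/s

r = R = 6.052×10⁶ m.
Escape speed v_esc = √(2μ/r) = √(2 × 3.249×10¹⁴ / 6.052×10⁶) = √(1.074×10⁸) = 10360 m/s.
= 10.36 km/s.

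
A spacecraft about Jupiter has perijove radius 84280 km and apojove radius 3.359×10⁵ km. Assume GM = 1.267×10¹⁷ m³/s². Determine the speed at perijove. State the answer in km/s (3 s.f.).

Semi-major axis a = (r_p + r_a)/2 = 2.1009×10⁵ km = 2.101×10⁸ m.
Vis-viva: v² = μ(2/r − 1/a) = 1.267×10¹⁷ × (2.373×10⁻⁸ − 4.760×10⁻⁹) = 2.404×10⁹ m²/s².
v = 49030 m/s = 49.03 km/s.

v ≈ 49.0 km/s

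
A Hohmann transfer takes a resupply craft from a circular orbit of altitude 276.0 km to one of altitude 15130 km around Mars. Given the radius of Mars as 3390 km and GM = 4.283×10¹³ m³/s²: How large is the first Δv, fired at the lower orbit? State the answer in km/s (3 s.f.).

r₁ = 3390 + 276.0 = 3666.0 km = 3.6660×10⁶ m.
r₂ = 3390 + 15130 = 18520 km = 1.8520×10⁷ m.
Transfer ellipse a_t = (r₁ + r₂)/2 = 1.109×10⁷ m.
At r₁: circular v_c1 = √(μ/r₁) = 3418 m/s; transfer-periapsis v_p = √[μ(2/r₁ − 1/a_t)] = 4416 m/s.
Δv₁ = v_p − v_c1 = 998.4 m/s.
= 0.9984 km/s.

Δv ≈ 0.998 km/s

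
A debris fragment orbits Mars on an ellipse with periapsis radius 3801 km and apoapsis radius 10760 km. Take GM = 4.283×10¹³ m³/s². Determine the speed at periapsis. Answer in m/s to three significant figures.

Semi-major axis a = (r_p + r_a)/2 = 7280.5 km = 7.280×10⁶ m.
Vis-viva: v² = μ(2/r − 1/a) = 4.283×10¹³ × (5.262×10⁻⁷ − 1.374×10⁻⁷) = 1.665×10⁷ m²/s².
v = 4081 m/s.

v ≈ 4080 m/s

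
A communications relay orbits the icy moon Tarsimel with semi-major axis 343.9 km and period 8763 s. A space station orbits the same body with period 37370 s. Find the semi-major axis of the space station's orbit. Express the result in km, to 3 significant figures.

Kepler's third law: a³ ∝ T², so a₂ = a₁ (T₂/T₁)^(2/3).
T₂/T₁ = 4.265, (T₂/T₁)^(2/3) = 2.630.
a₂ = 343.9 × 2.630 = 904.4 km.

a₂ ≈ 904 km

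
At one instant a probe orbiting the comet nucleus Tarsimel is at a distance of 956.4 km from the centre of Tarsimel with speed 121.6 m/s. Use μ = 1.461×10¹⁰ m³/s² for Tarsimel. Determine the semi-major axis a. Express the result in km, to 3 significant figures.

r = 9.564×10⁵ m.
Vis-viva rearranged: 1/a = 2/r − v²/μ = 2.091×10⁻⁶ − 1.012×10⁻⁶ = 1.079×10⁻⁶ m⁻¹.
a = 9.267×10⁵ m = 926.71 km.

a ≈ 927 km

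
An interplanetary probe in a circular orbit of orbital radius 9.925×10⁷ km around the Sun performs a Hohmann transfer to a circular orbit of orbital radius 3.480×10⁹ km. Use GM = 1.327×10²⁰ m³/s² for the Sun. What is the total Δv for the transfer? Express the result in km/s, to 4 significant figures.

Δv_total ≈ 19.14 km/s

r₁ = 9.925×10⁷ km = 9.925×10¹⁰ m.
r₂ = 3.480×10⁹ km = 3.480×10¹² m.
Transfer ellipse a_t = (r₁ + r₂)/2 = 1.790×10¹² m.
At r₁: circular v_c1 = √(μ/r₁) = 36570 m/s; transfer-perihelion v_p = √[μ(2/r₁ − 1/a_t)] = 50990 m/s.
Δv₁ = v_p − v_c1 = 14420 m/s.
At r₂: circular v_c2 = √(μ/r₂) = 6175 m/s; transfer-aphelion v_a = √[μ(2/r₂ − 1/a_t)] = 1454 m/s.
Δv₂ = v_c2 − v_a = 4721 m/s.
Total Δv = Δv₁ + Δv₂ = 19140 m/s = 19.14 km/s.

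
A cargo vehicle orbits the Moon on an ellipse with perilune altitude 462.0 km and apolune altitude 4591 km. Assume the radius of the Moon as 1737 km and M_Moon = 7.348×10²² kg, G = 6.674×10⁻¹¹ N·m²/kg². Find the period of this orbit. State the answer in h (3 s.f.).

μ = GM = 6.674×10⁻¹¹ × 7.348×10²² = 4.904×10¹² m³/s².
r_p = 1737 + 462.0 = 2199.0 km = 2.1990×10⁶ m.
r_a = 1737 + 4591 = 6328.0 km = 6.3280×10⁶ m.
Semi-major axis a = (r_p + r_a)/2 = (2199.0 + 6328.0)/2 = 4263.5 km = 4.264×10⁶ m.
By Kepler's third law T = 2π√(a³/μ) = 2π × 3.975×10³ = 2.498×10⁴ s.
= 6.938 h.

T ≈ 6.94 h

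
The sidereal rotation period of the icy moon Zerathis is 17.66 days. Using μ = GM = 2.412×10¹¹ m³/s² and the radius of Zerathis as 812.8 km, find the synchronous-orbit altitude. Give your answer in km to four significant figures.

h_sync ≈ 23420 km

T = 17.66 days = 1.526×10⁶ s.
A synchronous orbit has period T, so by Kepler's third law a = (μT²/4π²)^(1/3).
μT²/4π² = 2.412×10¹¹ × (1.526×10⁶)² / 39.48 = 1.422×10²² m³.
a = 2.423×10⁷ m = 24229 km.
Altitude h = a − R = 24229 − 812.8 = 23417 km.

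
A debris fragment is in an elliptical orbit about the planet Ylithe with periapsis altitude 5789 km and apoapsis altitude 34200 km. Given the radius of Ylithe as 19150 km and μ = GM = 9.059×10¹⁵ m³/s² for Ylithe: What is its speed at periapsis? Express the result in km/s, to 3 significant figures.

r_p = 19150 + 5789 = 24939 km = 2.4939×10⁷ m.
r_a = 19150 + 34200 = 53350 km = 5.3350×10⁷ m.
Semi-major axis a = (r_p + r_a)/2 = 39144 km = 3.914×10⁷ m.
Vis-viva: v² = μ(2/r − 1/a) = 9.059×10¹⁵ × (8.020×10⁻⁸ − 2.555×10⁻⁸) = 4.951×10⁸ m²/s².
v = 22250 m/s = 22.25 km/s.

v ≈ 22.3 km/s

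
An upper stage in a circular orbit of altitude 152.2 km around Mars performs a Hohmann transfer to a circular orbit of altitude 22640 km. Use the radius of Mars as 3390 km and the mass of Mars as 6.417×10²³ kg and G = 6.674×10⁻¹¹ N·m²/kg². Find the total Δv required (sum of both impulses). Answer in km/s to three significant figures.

μ = GM = 6.674×10⁻¹¹ × 6.417×10²³ = 4.283×10¹³ m³/s².
r₁ = 3390 + 152.2 = 3542.2 km = 3.5422×10⁶ m.
r₂ = 3390 + 22640 = 26030 km = 2.6030×10⁷ m.
Transfer ellipse a_t = (r₁ + r₂)/2 = 1.479×10⁷ m.
At r₁: circular v_c1 = √(μ/r₁) = 3477 m/s; transfer-periapsis v_p = √[μ(2/r₁ − 1/a_t)] = 4614 m/s.
Δv₁ = v_p − v_c1 = 1136 m/s.
At r₂: circular v_c2 = √(μ/r₂) = 1283 m/s; transfer-apoapsis v_a = √[μ(2/r₂ − 1/a_t)] = 627.8 m/s.
Δv₂ = v_c2 − v_a = 654.9 m/s.
Total Δv = Δv₁ + Δv₂ = 1791 m/s = 1.791 km/s.

Δv_total ≈ 1.79 km/s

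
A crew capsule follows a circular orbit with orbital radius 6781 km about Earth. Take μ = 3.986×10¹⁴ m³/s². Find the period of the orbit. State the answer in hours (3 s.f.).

r = 6781 km = 6.781×10⁶ m.
Kepler's third law: T = 2π√(r³/μ) = 2π√((6.781×10⁶)³ / 3.986×10¹⁴).
r³/μ = 7.822×10⁵ s², so T = 2π × 8.844×10² = 5.557×10³ s.
Converting: 5.557×10³ s ÷ 3600 = 1.544 hours.

T ≈ 1.54 hours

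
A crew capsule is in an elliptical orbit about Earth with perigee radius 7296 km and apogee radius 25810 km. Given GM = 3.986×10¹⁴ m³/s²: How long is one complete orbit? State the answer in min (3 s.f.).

T ≈ 353 min

Semi-major axis a = (r_p + r_a)/2 = (7296.0 + 25810)/2 = 16553 km = 1.655×10⁷ m.
By Kepler's third law T = 2π√(a³/μ) = 2π × 3.373×10³ = 2.119×10⁴ s.
= 353.2 min.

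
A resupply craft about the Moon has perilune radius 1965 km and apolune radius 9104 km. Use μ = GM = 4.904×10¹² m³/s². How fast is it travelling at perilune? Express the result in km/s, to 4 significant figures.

v ≈ 2.026 km/s

Semi-major axis a = (r_p + r_a)/2 = 5534.5 km = 5.534×10⁶ m.
Vis-viva: v² = μ(2/r − 1/a) = 4.904×10¹² × (1.018×10⁻⁶ − 1.807×10⁻⁷) = 4.105×10⁶ m²/s².
v = 2026 m/s = 2.026 km/s.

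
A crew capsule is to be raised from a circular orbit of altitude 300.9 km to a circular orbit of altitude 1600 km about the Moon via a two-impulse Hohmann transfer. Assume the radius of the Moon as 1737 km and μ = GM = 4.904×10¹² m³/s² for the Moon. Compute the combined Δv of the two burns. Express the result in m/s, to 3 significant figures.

Δv_total ≈ 334 m/s

r₁ = 1737 + 300.9 = 2037.9 km = 2.0379×10⁶ m.
r₂ = 1737 + 1600 = 3337.0 km = 3.3370×10⁶ m.
Transfer ellipse a_t = (r₁ + r₂)/2 = 2.687×10⁶ m.
At r₁: circular v_c1 = √(μ/r₁) = 1551 m/s; transfer-perilune v_p = √[μ(2/r₁ − 1/a_t)] = 1729 m/s.
Δv₁ = v_p − v_c1 = 177.3 m/s.
At r₂: circular v_c2 = √(μ/r₂) = 1212 m/s; transfer-apolune v_a = √[μ(2/r₂ − 1/a_t)] = 1056 m/s.
Δv₂ = v_c2 − v_a = 156.6 m/s.
Total Δv = Δv₁ + Δv₂ = 333.9 m/s.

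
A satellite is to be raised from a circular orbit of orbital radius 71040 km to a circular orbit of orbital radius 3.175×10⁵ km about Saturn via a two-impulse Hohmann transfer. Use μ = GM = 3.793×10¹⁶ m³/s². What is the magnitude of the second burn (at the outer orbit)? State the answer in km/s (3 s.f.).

Δv ≈ 4.32 km/s

r₁ = 71040 km = 7.104×10⁷ m.
r₂ = 3.175×10⁵ km = 3.175×10⁸ m.
Transfer ellipse a_t = (r₁ + r₂)/2 = 1.943×10⁸ m.
At r₁: circular v_c1 = √(μ/r₁) = 23110 m/s; transfer-perikrone v_p = √[μ(2/r₁ − 1/a_t)] = 29540 m/s.
At r₂: circular v_c2 = √(μ/r₂) = 10930 m/s; transfer-apokrone v_a = √[μ(2/r₂ − 1/a_t)] = 6609 m/s.
Δv₂ = v_c2 − v_a = 4320 m/s.
= 4.320 km/s.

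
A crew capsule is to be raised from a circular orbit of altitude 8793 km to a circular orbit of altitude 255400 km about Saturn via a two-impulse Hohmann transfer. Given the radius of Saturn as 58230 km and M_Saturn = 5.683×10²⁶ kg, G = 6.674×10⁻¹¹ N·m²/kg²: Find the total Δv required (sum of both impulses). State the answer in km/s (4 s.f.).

μ = GM = 6.674×10⁻¹¹ × 5.683×10²⁶ = 3.793×10¹⁶ m³/s².
r₁ = 58230 + 8793 = 67023 km = 6.7023×10⁷ m.
r₂ = 58230 + 255400 = 313630 km = 3.1363×10⁸ m.
Transfer ellipse a_t = (r₁ + r₂)/2 = 1.903×10⁸ m.
At r₁: circular v_c1 = √(μ/r₁) = 23790 m/s; transfer-perikrone v_p = √[μ(2/r₁ − 1/a_t)] = 30540 m/s.
Δv₁ = v_p − v_c1 = 6749 m/s.
At r₂: circular v_c2 = √(μ/r₂) = 11000 m/s; transfer-apokrone v_a = √[μ(2/r₂ − 1/a_t)] = 6526 m/s.
Δv₂ = v_c2 − v_a = 4471 m/s.
Total Δv = Δv₁ + Δv₂ = 11220 m/s = 11.22 km/s.

Δv_total ≈ 11.22 km/s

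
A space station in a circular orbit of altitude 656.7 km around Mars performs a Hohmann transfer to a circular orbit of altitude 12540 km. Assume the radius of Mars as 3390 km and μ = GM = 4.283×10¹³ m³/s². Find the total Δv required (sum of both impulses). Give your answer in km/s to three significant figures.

Δv_total ≈ 1.45 km/s

r₁ = 3390 + 656.7 = 4046.7 km = 4.0467×10⁶ m.
r₂ = 3390 + 12540 = 15930 km = 1.5930×10⁷ m.
Transfer ellipse a_t = (r₁ + r₂)/2 = 9.988×10⁶ m.
At r₁: circular v_c1 = √(μ/r₁) = 3253 m/s; transfer-periapsis v_p = √[μ(2/r₁ − 1/a_t)] = 4109 m/s.
Δv₁ = v_p − v_c1 = 855.2 m/s.
At r₂: circular v_c2 = √(μ/r₂) = 1640 m/s; transfer-apoapsis v_a = √[μ(2/r₂ − 1/a_t)] = 1044 m/s.
Δv₂ = v_c2 − v_a = 596.0 m/s.
Total Δv = Δv₁ + Δv₂ = 1451 m/s = 1.451 km/s.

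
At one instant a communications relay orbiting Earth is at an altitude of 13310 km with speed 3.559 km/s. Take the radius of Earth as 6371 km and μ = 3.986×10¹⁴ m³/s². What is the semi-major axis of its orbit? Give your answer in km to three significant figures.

r = 6371 + 13310 = 19681 km = 1.968×10⁷ m.
Vis-viva rearranged: 1/a = 2/r − v²/μ = 1.016×10⁻⁷ − 3.178×10⁻⁸ = 6.984×10⁻⁸ m⁻¹.
a = 1.432×10⁷ m = 14318 km.

a ≈ 14300 km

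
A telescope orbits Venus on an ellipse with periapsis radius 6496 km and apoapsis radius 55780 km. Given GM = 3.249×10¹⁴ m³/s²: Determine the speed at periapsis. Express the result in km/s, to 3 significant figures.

Semi-major axis a = (r_p + r_a)/2 = 31138 km = 3.114×10⁷ m.
Vis-viva: v² = μ(2/r − 1/a) = 3.249×10¹⁴ × (3.079×10⁻⁷ − 3.212×10⁻⁸) = 8.960×10⁷ m²/s².
v = 9466 m/s = 9.466 km/s.

v ≈ 9.47 km/s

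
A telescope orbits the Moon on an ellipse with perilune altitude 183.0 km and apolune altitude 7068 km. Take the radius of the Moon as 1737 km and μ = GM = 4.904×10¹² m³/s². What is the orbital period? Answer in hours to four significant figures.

r_p = 1737 + 183.0 = 1920.0 km = 1.9200×10⁶ m.
r_a = 1737 + 7068 = 8805.0 km = 8.8050×10⁶ m.
Semi-major axis a = (r_p + r_a)/2 = (1920.0 + 8805.0)/2 = 5362.5 km = 5.362×10⁶ m.
By Kepler's third law T = 2π√(a³/μ) = 2π × 5.608×10³ = 3.523×10⁴ s.
= 9.787 hours.

T ≈ 9.787 hours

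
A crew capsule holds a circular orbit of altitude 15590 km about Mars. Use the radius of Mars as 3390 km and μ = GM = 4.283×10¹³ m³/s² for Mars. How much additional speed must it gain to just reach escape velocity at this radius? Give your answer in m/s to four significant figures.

Δv ≈ 622.2 m/s

r = 3390 + 15590 = 18980 km = 1.8980×10⁷ m.
Circular speed v_c = √(μ/r) = 1502 m/s.
Escape speed v_esc = √(2μ/r) = √2 × v_c = 2124 m/s.
Δv = v_esc − v_c = 622.2 m/s.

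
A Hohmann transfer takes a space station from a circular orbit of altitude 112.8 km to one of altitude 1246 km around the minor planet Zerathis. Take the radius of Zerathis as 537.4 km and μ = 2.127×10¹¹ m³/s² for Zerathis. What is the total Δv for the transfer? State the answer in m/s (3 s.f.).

Δv_total ≈ 213 m/s

r₁ = 537.4 + 112.8 = 650.20 km = 6.5020×10⁵ m.
r₂ = 537.4 + 1246 = 1783.4 km = 1.7834×10⁶ m.
Transfer ellipse a_t = (r₁ + r₂)/2 = 1.217×10⁶ m.
At r₁: circular v_c1 = √(μ/r₁) = 572.0 m/s; transfer-periapsis v_p = √[μ(2/r₁ − 1/a_t)] = 692.4 m/s.
Δv₁ = v_p − v_c1 = 120.5 m/s.
At r₂: circular v_c2 = √(μ/r₂) = 345.3 m/s; transfer-apoapsis v_a = √[μ(2/r₂ − 1/a_t)] = 252.4 m/s.
Δv₂ = v_c2 − v_a = 92.90 m/s.
Total Δv = Δv₁ + Δv₂ = 213.4 m/s.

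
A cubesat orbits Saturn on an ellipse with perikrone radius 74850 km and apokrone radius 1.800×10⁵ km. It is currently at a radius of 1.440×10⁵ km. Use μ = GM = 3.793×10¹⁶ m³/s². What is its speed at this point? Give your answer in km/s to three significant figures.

v ≈ 15.1 km/s

Semi-major axis a = (r_p + r_a)/2 = 1.2742×10⁵ km = 1.274×10⁸ m.
Vis-viva: v² = μ(2/r − 1/a) = 3.793×10¹⁶ × (1.389×10⁻⁸ − 7.848×10⁻⁹) = 2.291×10⁸ m²/s².
v = 15140 m/s = 15.14 km/s.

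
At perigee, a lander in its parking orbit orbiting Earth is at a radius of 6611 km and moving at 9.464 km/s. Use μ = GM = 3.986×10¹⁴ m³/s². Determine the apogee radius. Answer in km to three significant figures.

apogee radius ≈ 19100 km

r_p = 6.611×10⁶ m.
Specific energy ε = v²/2 − μ/r = -1.551×10⁷ J/kg, so a = −μ/(2ε) = 1.285×10⁷ m.
The apsides satisfy r_p + r_a = 2a, so the apogee radius is 2a − r_p = 1.909×10⁷ m = 19089 km.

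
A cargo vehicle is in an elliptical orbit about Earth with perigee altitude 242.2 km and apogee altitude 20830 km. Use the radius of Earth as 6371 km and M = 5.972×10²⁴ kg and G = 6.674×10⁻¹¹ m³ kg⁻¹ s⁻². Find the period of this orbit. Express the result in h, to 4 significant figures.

T ≈ 6.078 h

μ = GM = 6.674×10⁻¹¹ × 5.972×10²⁴ = 3.986×10¹⁴ m³/s².
r_p = 6371 + 242.2 = 6613.2 km = 6.6132×10⁶ m.
r_a = 6371 + 20830 = 27201 km = 2.7201×10⁷ m.
Semi-major axis a = (r_p + r_a)/2 = (6613.2 + 27201)/2 = 16907 km = 1.691×10⁷ m.
By Kepler's third law T = 2π√(a³/μ) = 2π × 3.482×10³ = 2.188×10⁴ s.
= 6.078 h.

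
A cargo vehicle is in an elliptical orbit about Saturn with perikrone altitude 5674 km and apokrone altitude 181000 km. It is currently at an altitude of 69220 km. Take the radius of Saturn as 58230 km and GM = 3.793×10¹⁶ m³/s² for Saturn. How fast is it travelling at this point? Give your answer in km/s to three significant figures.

r_p = 58230 + 5674 = 63904 km = 6.3904×10⁷ m.
r_a = 58230 + 181000 = 239230 km = 2.3923×10⁸ m.
r = 58230 + 69220 = 1.2745×10⁵ km = 1.274×10⁸ m.
Semi-major axis a = (r_p + r_a)/2 = 1.5157×10⁵ km = 1.516×10⁸ m.
Vis-viva: v² = μ(2/r − 1/a) = 3.793×10¹⁶ × (1.569×10⁻⁸ − 6.598×10⁻⁹) = 3.450×10⁸ m²/s².
v = 18570 m/s = 18.57 km/s.

v ≈ 18.6 km/s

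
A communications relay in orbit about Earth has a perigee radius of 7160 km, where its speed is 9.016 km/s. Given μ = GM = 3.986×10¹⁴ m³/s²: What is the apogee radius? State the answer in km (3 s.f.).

apogee radius ≈ 19400 km

r_p = 7.160×10⁶ m.
Specific energy ε = v²/2 − μ/r = -1.503×10⁷ J/kg, so a = −μ/(2ε) = 1.326×10⁷ m.
The apsides satisfy r_p + r_a = 2a, so the apogee radius is 2a − r_p = 1.937×10⁷ m = 19367 km.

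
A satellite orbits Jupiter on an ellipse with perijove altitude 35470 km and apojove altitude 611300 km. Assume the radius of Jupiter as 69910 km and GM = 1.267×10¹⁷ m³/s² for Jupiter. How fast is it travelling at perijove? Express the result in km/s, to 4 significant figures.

r_p = 69910 + 35470 = 105380 km = 1.0538×10⁸ m.
r_a = 69910 + 611300 = 681210 km = 6.8121×10⁸ m.
Semi-major axis a = (r_p + r_a)/2 = 3.9330×10⁵ km = 3.933×10⁸ m.
Vis-viva: v² = μ(2/r − 1/a) = 1.267×10¹⁷ × (1.898×10⁻⁸ − 2.543×10⁻⁹) = 2.082×10⁹ m²/s².
v = 45630 m/s = 45.63 km/s.

v ≈ 45.63 km/s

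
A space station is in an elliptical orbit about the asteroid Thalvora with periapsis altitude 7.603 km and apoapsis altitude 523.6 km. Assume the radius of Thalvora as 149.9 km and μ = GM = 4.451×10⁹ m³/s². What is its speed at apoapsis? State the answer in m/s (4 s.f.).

r_p = 149.9 + 7.603 = 157.50 km = 1.5750×10⁵ m.
r_a = 149.9 + 523.6 = 673.50 km = 6.7350×10⁵ m.
Semi-major axis a = (r_p + r_a)/2 = 415.50 km = 4.155×10⁵ m.
Vis-viva: v² = μ(2/r − 1/a) = 4.451×10⁹ × (2.970×10⁻⁶ − 2.407×10⁻⁶) = 2.505×10³ m²/s².
v = 50.05 m/s.

v ≈ 50.05 m/s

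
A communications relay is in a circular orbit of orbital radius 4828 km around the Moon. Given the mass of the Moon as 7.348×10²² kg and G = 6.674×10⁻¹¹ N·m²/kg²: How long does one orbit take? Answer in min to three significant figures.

μ = GM = 6.674×10⁻¹¹ × 7.348×10²² = 4.904×10¹² m³/s².
r = 4828 km = 4.828×10⁶ m.
Kepler's third law: T = 2π√(r³/μ) = 2π√((4.828×10⁶)³ / 4.904×10¹²).
r³/μ = 2.295×10⁷ s², so T = 2π × 4.790×10³ = 3.010×10⁴ s.
Converting: 3.010×10⁴ s ÷ 60.00 = 501.7 min.

T ≈ 502 min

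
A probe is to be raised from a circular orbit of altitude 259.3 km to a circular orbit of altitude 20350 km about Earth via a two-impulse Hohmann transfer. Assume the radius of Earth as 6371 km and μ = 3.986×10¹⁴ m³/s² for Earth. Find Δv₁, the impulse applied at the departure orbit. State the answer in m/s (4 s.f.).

r₁ = 6371 + 259.3 = 6630.3 km = 6.6303×10⁶ m.
r₂ = 6371 + 20350 = 26721 km = 2.6721×10⁷ m.
Transfer ellipse a_t = (r₁ + r₂)/2 = 1.668×10⁷ m.
At r₁: circular v_c1 = √(μ/r₁) = 7754 m/s; transfer-perigee v_p = √[μ(2/r₁ − 1/a_t)] = 9815 m/s.
Δv₁ = v_p − v_c1 = 2061 m/s.

Δv ≈ 2061 m/s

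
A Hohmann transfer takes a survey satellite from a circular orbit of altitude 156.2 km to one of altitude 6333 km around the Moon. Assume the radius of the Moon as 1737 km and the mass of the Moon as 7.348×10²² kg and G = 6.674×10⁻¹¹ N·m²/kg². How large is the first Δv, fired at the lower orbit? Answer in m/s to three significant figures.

μ = GM = 6.674×10⁻¹¹ × 7.348×10²² = 4.904×10¹² m³/s².
r₁ = 1737 + 156.2 = 1893.2 km = 1.8932×10⁶ m.
r₂ = 1737 + 6333 = 8070.0 km = 8.0700×10⁶ m.
Transfer ellipse a_t = (r₁ + r₂)/2 = 4.982×10⁶ m.
At r₁: circular v_c1 = √(μ/r₁) = 1609 m/s; transfer-perilune v_p = √[μ(2/r₁ − 1/a_t)] = 2048 m/s.
Δv₁ = v_p − v_c1 = 439.0 m/s.

Δv ≈ 439 m/s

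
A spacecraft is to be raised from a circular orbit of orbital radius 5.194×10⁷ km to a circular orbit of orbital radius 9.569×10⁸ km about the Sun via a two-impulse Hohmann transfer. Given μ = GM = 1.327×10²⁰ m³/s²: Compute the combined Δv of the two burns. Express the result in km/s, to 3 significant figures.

r₁ = 5.194×10⁷ km = 5.194×10¹⁰ m.
r₂ = 9.569×10⁸ km = 9.569×10¹¹ m.
Transfer ellipse a_t = (r₁ + r₂)/2 = 5.044×10¹¹ m.
At r₁: circular v_c1 = √(μ/r₁) = 50550 m/s; transfer-perihelion v_p = √[μ(2/r₁ − 1/a_t)] = 69620 m/s.
Δv₁ = v_p − v_c1 = 19070 m/s.
At r₂: circular v_c2 = √(μ/r₂) = 11780 m/s; transfer-aphelion v_a = √[μ(2/r₂ − 1/a_t)] = 3779 m/s.
Δv₂ = v_c2 − v_a = 7997 m/s.
Total Δv = Δv₁ + Δv₂ = 27070 m/s = 27.07 km/s.

Δv_total ≈ 27.1 km/s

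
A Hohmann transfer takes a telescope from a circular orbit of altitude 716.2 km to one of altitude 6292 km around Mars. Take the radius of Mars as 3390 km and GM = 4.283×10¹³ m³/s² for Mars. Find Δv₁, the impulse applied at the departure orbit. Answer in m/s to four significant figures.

Δv ≈ 597.7 m/s

r₁ = 3390 + 716.2 = 4106.2 km = 4.1062×10⁶ m.
r₂ = 3390 + 6292 = 9682.0 km = 9.6820×10⁶ m.
Transfer ellipse a_t = (r₁ + r₂)/2 = 6.894×10⁶ m.
At r₁: circular v_c1 = √(μ/r₁) = 3230 m/s; transfer-periapsis v_p = √[μ(2/r₁ − 1/a_t)] = 3827 m/s.
Δv₁ = v_p − v_c1 = 597.7 m/s.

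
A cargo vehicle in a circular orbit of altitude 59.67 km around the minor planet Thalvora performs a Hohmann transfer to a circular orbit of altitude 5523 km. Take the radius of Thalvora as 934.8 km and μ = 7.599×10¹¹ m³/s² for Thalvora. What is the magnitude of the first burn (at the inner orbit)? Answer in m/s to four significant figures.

Δv ≈ 276.6 m/s

r₁ = 934.8 + 59.67 = 994.47 km = 9.9447×10⁵ m.
r₂ = 934.8 + 5523 = 6457.8 km = 6.4578×10⁶ m.
Transfer ellipse a_t = (r₁ + r₂)/2 = 3.726×10⁶ m.
At r₁: circular v_c1 = √(μ/r₁) = 874.1 m/s; transfer-periapsis v_p = √[μ(2/r₁ − 1/a_t)] = 1151 m/s.
Δv₁ = v_p − v_c1 = 276.6 m/s.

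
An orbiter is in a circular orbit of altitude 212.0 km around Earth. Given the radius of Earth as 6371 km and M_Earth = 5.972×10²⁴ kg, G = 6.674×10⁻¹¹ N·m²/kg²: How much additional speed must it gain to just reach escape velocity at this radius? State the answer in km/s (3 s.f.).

Δv ≈ 3.22 km/s

μ = GM = 6.674×10⁻¹¹ × 5.972×10²⁴ = 3.986×10¹⁴ m³/s².
r = 6371 + 212.0 = 6583.0 km = 6.5830×10⁶ m.
Circular speed v_c = √(μ/r) = 7781 m/s.
Escape speed v_esc = √(2μ/r) = √2 × v_c = 11000 m/s.
Δv = v_esc − v_c = 3223 m/s = 3.223 km/s.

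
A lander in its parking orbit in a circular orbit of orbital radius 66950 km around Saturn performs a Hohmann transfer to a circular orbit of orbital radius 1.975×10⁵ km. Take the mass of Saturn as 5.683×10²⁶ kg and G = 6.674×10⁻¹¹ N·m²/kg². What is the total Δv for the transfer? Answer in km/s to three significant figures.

Δv_total ≈ 9.28 km/s

μ = GM = 6.674×10⁻¹¹ × 5.683×10²⁶ = 3.793×10¹⁶ m³/s².
r₁ = 66950 km = 6.695×10⁷ m.
r₂ = 1.975×10⁵ km = 1.975×10⁸ m.
Transfer ellipse a_t = (r₁ + r₂)/2 = 1.322×10⁸ m.
At r₁: circular v_c1 = √(μ/r₁) = 23800 m/s; transfer-perikrone v_p = √[μ(2/r₁ − 1/a_t)] = 29090 m/s.
Δv₁ = v_p − v_c1 = 5288 m/s.
At r₂: circular v_c2 = √(μ/r₂) = 13860 m/s; transfer-apokrone v_a = √[μ(2/r₂ − 1/a_t)] = 9861 m/s.
Δv₂ = v_c2 − v_a = 3997 m/s.
Total Δv = Δv₁ + Δv₂ = 9285 m/s = 9.285 km/s.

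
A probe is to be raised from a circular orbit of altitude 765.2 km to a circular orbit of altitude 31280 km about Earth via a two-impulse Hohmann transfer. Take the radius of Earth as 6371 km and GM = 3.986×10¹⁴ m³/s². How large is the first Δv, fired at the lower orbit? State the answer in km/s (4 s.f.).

r₁ = 6371 + 765.2 = 7136.2 km = 7.1362×10⁶ m.
r₂ = 6371 + 31280 = 37651 km = 3.7651×10⁷ m.
Transfer ellipse a_t = (r₁ + r₂)/2 = 2.239×10⁷ m.
At r₁: circular v_c1 = √(μ/r₁) = 7474 m/s; transfer-perigee v_p = √[μ(2/r₁ − 1/a_t)] = 9691 m/s.
Δv₁ = v_p − v_c1 = 2217 m/s.
= 2.217 km/s.

Δv ≈ 2.217 km/s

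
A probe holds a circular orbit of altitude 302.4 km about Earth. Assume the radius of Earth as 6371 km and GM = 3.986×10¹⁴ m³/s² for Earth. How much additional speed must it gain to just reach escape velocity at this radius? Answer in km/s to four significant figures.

r = 6371 + 302.4 = 6673.4 km = 6.6734×10⁶ m.
Circular speed v_c = √(μ/r) = 7728 m/s.
Escape speed v_esc = √(2μ/r) = √2 × v_c = 10930 m/s.
Δv = v_esc − v_c = 3201 m/s = 3.201 km/s.

Δv ≈ 3.201 km/s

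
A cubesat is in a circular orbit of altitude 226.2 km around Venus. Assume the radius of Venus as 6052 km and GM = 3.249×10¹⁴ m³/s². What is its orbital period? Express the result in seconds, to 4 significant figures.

r = 6052 + 226.2 = 6278.2 km = 6.2782×10⁶ m.
Kepler's third law: T = 2π√(r³/μ) = 2π√((6.278×10⁶)³ / 3.249×10¹⁴).
r³/μ = 7.617×10⁵ s², so T = 2π × 8.727×10² = 5.483×10³ s.

T ≈ 5483 seconds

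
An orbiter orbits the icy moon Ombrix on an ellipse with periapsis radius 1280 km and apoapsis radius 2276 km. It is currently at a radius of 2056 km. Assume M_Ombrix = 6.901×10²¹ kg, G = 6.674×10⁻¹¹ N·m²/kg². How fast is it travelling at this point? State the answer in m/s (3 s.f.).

v ≈ 435 m/s

μ = GM = 6.674×10⁻¹¹ × 6.901×10²¹ = 4.606×10¹¹ m³/s².
Semi-major axis a = (r_p + r_a)/2 = 1778.0 km = 1.778×10⁶ m.
Vis-viva: v² = μ(2/r − 1/a) = 4.606×10¹¹ × (9.728×10⁻⁷ − 5.624×10⁻⁷) = 1.890×10⁵ m²/s².
v = 434.7 m/s.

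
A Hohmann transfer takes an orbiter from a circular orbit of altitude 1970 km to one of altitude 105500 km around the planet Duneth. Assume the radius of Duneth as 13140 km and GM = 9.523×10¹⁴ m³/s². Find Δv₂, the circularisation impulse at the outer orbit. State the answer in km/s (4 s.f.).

r₁ = 13140 + 1970 = 15110 km = 1.5110×10⁷ m.
r₂ = 13140 + 105500 = 118640 km = 1.1864×10⁸ m.
Transfer ellipse a_t = (r₁ + r₂)/2 = 6.688×10⁷ m.
At r₁: circular v_c1 = √(μ/r₁) = 7939 m/s; transfer-periapsis v_p = √[μ(2/r₁ − 1/a_t)] = 10570 m/s.
At r₂: circular v_c2 = √(μ/r₂) = 2833 m/s; transfer-apoapsis v_a = √[μ(2/r₂ − 1/a_t)] = 1347 m/s.
Δv₂ = v_c2 − v_a = 1486 m/s.
= 1.486 km/s.

Δv ≈ 1.486 km/s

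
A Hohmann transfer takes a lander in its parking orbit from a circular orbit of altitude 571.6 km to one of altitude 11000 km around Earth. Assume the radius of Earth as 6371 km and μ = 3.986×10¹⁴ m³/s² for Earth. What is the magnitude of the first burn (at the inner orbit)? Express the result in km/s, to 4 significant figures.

Δv ≈ 1.480 km/s

r₁ = 6371 + 571.6 = 6942.6 km = 6.9426×10⁶ m.
r₂ = 6371 + 11000 = 17371 km = 1.7371×10⁷ m.
Transfer ellipse a_t = (r₁ + r₂)/2 = 1.216×10⁷ m.
At r₁: circular v_c1 = √(μ/r₁) = 7577 m/s; transfer-perigee v_p = √[μ(2/r₁ − 1/a_t)] = 9058 m/s.
Δv₁ = v_p − v_c1 = 1480 m/s.
= 1.480 km/s.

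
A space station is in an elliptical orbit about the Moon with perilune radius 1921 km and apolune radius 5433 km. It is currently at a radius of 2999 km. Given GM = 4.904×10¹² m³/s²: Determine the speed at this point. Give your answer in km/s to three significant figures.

Semi-major axis a = (r_p + r_a)/2 = 3677.0 km = 3.677×10⁶ m.
Vis-viva: v² = μ(2/r − 1/a) = 4.904×10¹² × (6.669×10⁻⁷ − 2.720×10⁻⁷) = 1.937×10⁶ m²/s².
v = 1392 m/s = 1.392 km/s.

v ≈ 1.39 km/s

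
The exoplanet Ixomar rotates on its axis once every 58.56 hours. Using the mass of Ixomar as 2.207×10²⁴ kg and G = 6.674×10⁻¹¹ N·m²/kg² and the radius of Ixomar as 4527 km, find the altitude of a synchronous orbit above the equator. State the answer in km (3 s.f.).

h_sync ≈ 50400 km

μ = GM = 6.674×10⁻¹¹ × 2.207×10²⁴ = 1.473×10¹⁴ m³/s².
T = 58.56 hours = 2.108×10⁵ s.
A synchronous orbit has period T, so by Kepler's third law a = (μT²/4π²)^(1/3).
μT²/4π² = 1.473×10¹⁴ × (2.108×10⁵)² / 39.48 = 1.658×10²³ m³.
a = 5.494×10⁷ m = 54939 km.
Altitude h = a − R = 54939 − 4527 = 50412 km.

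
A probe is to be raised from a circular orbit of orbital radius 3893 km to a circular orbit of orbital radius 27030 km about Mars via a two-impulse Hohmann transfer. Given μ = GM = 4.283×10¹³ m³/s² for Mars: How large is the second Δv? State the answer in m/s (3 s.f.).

r₁ = 3893 km = 3.893×10⁶ m.
r₂ = 27030 km = 2.703×10⁷ m.
Transfer ellipse a_t = (r₁ + r₂)/2 = 1.546×10⁷ m.
At r₁: circular v_c1 = √(μ/r₁) = 3317 m/s; transfer-periapsis v_p = √[μ(2/r₁ − 1/a_t)] = 4386 m/s.
At r₂: circular v_c2 = √(μ/r₂) = 1259 m/s; transfer-apoapsis v_a = √[μ(2/r₂ − 1/a_t)] = 631.6 m/s.
Δv₂ = v_c2 − v_a = 627.1 m/s.

Δv ≈ 627 m/s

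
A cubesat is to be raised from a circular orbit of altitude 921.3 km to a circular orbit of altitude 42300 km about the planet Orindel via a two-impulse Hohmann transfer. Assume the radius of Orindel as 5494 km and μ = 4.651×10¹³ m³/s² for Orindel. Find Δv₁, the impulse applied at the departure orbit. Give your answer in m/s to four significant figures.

r₁ = 5494 + 921.3 = 6415.3 km = 6.4153×10⁶ m.
r₂ = 5494 + 42300 = 47794 km = 4.7794×10⁷ m.
Transfer ellipse a_t = (r₁ + r₂)/2 = 2.710×10⁷ m.
At r₁: circular v_c1 = √(μ/r₁) = 2693 m/s; transfer-periapsis v_p = √[μ(2/r₁ − 1/a_t)] = 3575 m/s.
Δv₁ = v_p − v_c1 = 882.9 m/s.

Δv ≈ 882.9 m/s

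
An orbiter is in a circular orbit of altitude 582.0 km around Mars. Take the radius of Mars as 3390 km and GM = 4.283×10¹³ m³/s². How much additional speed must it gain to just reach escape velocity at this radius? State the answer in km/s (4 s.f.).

Δv ≈ 1.360 km/s

r = 3390 + 582.0 = 3972.0 km = 3.9720×10⁶ m.
Circular speed v_c = √(μ/r) = 3284 m/s.
Escape speed v_esc = √(2μ/r) = √2 × v_c = 4644 m/s.
Δv = v_esc − v_c = 1360 m/s = 1.360 km/s.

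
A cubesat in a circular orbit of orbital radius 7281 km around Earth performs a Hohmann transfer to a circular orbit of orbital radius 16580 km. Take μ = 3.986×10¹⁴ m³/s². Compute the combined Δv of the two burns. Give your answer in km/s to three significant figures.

r₁ = 7281 km = 7.281×10⁶ m.
r₂ = 16580 km = 1.658×10⁷ m.
Transfer ellipse a_t = (r₁ + r₂)/2 = 1.193×10⁷ m.
At r₁: circular v_c1 = √(μ/r₁) = 7399 m/s; transfer-perigee v_p = √[μ(2/r₁ − 1/a_t)] = 8722 m/s.
Δv₁ = v_p − v_c1 = 1323 m/s.
At r₂: circular v_c2 = √(μ/r₂) = 4903 m/s; transfer-apogee v_a = √[μ(2/r₂ − 1/a_t)] = 3830 m/s.
Δv₂ = v_c2 − v_a = 1073 m/s.
Total Δv = Δv₁ + Δv₂ = 2396 m/s = 2.396 km/s.

Δv_total ≈ 2.40 km/s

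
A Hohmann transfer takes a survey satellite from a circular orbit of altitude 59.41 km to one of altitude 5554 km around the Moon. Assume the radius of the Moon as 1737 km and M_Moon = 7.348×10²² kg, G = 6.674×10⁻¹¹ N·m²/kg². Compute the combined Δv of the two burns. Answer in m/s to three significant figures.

μ = GM = 6.674×10⁻¹¹ × 7.348×10²² = 4.904×10¹² m³/s².
r₁ = 1737 + 59.41 = 1796.4 km = 1.7964×10⁶ m.
r₂ = 1737 + 5554 = 7291.0 km = 7.2910×10⁶ m.
Transfer ellipse a_t = (r₁ + r₂)/2 = 4.544×10⁶ m.
At r₁: circular v_c1 = √(μ/r₁) = 1652 m/s; transfer-perilune v_p = √[μ(2/r₁ − 1/a_t)] = 2093 m/s.
Δv₁ = v_p − v_c1 = 440.7 m/s.
At r₂: circular v_c2 = √(μ/r₂) = 820.1 m/s; transfer-apolune v_a = √[μ(2/r₂ − 1/a_t)] = 515.7 m/s.
Δv₂ = v_c2 − v_a = 304.5 m/s.
Total Δv = Δv₁ + Δv₂ = 745.2 m/s.

Δv_total ≈ 745 m/s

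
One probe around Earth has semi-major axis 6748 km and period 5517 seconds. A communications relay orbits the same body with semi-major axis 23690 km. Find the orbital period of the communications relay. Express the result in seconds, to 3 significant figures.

T₂ ≈ 36300 seconds

Kepler's third law: T² ∝ a³, so T₂ = T₁ (a₂/a₁)^(3/2).
a₂/a₁ = 3.511, (a₂/a₁)^(3/2) = 6.578.
T₂ = 5517 × 6.578 = 36290 seconds.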